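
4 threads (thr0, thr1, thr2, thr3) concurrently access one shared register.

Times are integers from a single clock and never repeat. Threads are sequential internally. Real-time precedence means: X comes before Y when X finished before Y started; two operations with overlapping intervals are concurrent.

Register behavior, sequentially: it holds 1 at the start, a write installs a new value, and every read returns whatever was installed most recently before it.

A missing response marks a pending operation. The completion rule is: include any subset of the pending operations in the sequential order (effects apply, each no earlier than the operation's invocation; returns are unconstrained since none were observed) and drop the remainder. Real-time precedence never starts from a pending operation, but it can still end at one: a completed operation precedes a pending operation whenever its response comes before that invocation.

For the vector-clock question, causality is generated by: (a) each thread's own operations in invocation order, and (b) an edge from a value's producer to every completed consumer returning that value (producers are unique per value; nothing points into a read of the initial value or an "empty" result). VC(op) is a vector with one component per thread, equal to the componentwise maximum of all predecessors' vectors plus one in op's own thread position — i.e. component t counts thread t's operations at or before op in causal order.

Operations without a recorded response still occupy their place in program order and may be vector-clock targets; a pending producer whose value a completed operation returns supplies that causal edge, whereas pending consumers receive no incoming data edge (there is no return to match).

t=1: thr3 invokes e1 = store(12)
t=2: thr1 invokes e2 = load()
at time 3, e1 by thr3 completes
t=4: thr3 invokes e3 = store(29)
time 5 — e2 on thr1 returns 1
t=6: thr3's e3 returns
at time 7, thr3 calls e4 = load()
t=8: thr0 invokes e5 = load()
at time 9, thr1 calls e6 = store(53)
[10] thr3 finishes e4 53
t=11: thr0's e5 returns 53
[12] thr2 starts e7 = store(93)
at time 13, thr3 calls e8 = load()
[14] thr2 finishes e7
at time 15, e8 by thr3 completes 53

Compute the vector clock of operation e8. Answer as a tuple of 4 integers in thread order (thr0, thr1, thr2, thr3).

(0, 2, 0, 4)

root op e1, invoked 1: fresh clock plus thr3's own tick → (0, 0, 0, 1)
root op e7, invoked 12: fresh clock plus thr2's own tick → (0, 0, 1, 0)
root op e2, invoked 2: fresh clock plus thr1's own tick → (0, 1, 0, 0)
invoked at 4, e3 merges VC(e1)=(0, 0, 0, 1) and bumps thr3's slot → (0, 0, 0, 2)
invoked at 9, e6 merges VC(e2)=(0, 1, 0, 0) and bumps thr1's slot → (0, 2, 0, 0)
invoked at 8, e5 merges VC(e6)=(0, 2, 0, 0) and bumps thr0's slot → (1, 2, 0, 0)
invoked at 7, e4 merges VC(e3)=(0, 0, 0, 2), VC(e6)=(0, 2, 0, 0) and bumps thr3's slot → (0, 2, 0, 3)
invoked at 13, e8 merges VC(e4)=(0, 2, 0, 3), VC(e6)=(0, 2, 0, 0) and bumps thr3's slot → (0, 2, 0, 4)
target: VC(e8) = (0, 2, 0, 4)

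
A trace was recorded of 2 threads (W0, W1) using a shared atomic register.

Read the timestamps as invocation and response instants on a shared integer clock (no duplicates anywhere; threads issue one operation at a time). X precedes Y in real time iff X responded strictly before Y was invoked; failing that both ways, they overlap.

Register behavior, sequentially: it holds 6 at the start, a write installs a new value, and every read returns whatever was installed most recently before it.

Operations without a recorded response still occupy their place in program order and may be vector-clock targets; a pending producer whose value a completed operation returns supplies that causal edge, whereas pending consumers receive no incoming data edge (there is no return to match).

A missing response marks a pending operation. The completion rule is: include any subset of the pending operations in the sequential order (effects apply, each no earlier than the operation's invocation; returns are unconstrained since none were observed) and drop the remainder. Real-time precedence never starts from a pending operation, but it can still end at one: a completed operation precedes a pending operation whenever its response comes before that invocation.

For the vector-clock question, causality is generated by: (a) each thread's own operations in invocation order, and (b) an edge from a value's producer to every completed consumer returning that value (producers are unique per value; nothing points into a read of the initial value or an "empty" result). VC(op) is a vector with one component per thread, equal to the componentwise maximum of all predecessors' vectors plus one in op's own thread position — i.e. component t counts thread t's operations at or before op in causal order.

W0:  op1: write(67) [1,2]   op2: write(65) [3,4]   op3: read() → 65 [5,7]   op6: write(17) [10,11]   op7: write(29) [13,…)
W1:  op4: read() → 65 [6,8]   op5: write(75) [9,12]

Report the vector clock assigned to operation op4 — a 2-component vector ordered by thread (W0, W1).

(2, 1)

invoked at 1, op1 has no predecessors; its own W0 bump gives (1, 0)
invoked at 3, op2 merges VC(op1)=(1, 0) and bumps W0's slot → (2, 0)
invoked at 6, op4 merges VC(op2)=(2, 0) and bumps W1's slot → (2, 1)
invoked at 5, op3 merges VC(op2)=(2, 0) and bumps W0's slot → (3, 0)
invoked at 9, op5 merges VC(op4)=(2, 1) and bumps W1's slot → (2, 2)
invoked at 10, op6 merges VC(op3)=(3, 0) and bumps W0's slot → (4, 0)
invoked at 13, op7 merges VC(op6)=(4, 0) and bumps W0's slot → (5, 0)
target: VC(op4) = (2, 1)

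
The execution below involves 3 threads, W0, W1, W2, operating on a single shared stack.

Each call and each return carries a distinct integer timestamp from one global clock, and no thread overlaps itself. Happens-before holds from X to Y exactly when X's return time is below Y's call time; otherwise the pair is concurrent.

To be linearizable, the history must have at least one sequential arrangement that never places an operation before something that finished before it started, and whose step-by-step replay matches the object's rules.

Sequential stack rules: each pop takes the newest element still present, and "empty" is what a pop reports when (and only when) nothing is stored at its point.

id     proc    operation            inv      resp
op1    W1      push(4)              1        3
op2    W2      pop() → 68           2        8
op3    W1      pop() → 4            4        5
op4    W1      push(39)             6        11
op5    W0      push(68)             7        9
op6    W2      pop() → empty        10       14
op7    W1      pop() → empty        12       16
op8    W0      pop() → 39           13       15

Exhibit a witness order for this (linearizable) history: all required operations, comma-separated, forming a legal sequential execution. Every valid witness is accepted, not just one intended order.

after step 1 (op1 push(4)): stack <4>
after step 2 (op3 pop() → 4): stack <>
after step 3 (op4 push(39)): stack <39>
after step 4 (op5 push(68)): stack <39,68>
after step 5 (op2 pop() → 68): stack <39>
after step 6 (op8 pop() → 39): stack <>
after step 7 (op6 pop() → empty): stack <>
after step 8 (op7 pop() → empty): stack <>

op1, op3, op4, op5, op2, op8, op6, op7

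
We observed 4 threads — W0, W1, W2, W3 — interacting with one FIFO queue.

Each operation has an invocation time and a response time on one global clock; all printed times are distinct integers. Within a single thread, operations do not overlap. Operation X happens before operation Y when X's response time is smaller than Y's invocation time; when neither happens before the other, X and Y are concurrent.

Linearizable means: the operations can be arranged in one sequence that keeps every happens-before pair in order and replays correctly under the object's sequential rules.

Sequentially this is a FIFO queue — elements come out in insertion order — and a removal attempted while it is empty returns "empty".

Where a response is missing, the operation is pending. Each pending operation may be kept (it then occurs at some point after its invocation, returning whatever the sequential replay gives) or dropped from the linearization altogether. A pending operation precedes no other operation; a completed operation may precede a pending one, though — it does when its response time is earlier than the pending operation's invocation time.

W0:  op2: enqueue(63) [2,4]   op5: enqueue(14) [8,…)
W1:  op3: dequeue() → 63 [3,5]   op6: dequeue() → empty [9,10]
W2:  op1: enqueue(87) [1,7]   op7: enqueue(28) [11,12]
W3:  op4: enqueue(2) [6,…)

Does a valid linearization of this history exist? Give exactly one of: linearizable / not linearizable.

not linearizable

cut after 9 events: linearizable; cut after 10 events (op6 responds, time 10): not linearizable
4 completed operations, 6 real-time-consistent orders — every FIFO queue replay fails
including or dropping the 2 pending operations (op4, op5) in any combination fails
e.g. op1, op2, op3, op6 (pending dropped): illegal at step 3, since op3 dequeue() → 63 cannot apply there
e.g. op1, op3, op2, op6 (pending dropped): illegal at step 2, since op3 dequeue() → 63 cannot apply there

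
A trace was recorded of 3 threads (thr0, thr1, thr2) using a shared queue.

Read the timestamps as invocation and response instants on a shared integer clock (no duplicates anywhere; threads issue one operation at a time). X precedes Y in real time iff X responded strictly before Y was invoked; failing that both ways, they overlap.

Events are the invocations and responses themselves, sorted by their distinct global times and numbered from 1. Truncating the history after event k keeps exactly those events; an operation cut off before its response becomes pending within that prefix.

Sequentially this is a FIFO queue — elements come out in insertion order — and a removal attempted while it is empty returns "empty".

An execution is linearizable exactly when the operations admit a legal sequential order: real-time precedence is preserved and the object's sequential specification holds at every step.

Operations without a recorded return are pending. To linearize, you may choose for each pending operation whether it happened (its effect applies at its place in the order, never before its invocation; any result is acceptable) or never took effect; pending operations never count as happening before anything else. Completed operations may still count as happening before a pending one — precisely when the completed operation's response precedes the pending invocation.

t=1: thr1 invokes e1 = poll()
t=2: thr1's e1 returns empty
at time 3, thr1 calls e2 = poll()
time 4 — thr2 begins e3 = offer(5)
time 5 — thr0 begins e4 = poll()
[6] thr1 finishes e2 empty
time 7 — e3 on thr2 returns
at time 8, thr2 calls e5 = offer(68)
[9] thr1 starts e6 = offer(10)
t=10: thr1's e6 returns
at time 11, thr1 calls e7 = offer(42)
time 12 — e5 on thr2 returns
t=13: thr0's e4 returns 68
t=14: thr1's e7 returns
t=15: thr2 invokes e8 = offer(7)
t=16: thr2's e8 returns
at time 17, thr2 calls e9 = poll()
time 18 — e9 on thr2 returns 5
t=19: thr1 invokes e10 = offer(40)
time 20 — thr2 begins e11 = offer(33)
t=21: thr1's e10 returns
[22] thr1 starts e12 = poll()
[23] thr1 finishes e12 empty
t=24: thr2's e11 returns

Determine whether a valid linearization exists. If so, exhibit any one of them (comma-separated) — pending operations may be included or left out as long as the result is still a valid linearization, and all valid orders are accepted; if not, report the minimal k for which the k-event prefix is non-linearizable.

not linearizable — minimal violating prefix: 13 events

the violation lands at event 13, e4's response at time 13: events 1..12 linearize, events 1..13 do not
6 completed operations, 20 real-time-consistent orders — every queue replay fails
including or dropping the 1 pending operation (e7) in any combination fails
one such order, e1, e2, e3, e4, e5, e6 (pending dropped), breaks at step 4 where e4 poll() → 68 is illegal
one such order, e1, e2, e3, e4, e6, e5 (pending dropped), breaks at step 4 where e4 poll() → 68 is illegal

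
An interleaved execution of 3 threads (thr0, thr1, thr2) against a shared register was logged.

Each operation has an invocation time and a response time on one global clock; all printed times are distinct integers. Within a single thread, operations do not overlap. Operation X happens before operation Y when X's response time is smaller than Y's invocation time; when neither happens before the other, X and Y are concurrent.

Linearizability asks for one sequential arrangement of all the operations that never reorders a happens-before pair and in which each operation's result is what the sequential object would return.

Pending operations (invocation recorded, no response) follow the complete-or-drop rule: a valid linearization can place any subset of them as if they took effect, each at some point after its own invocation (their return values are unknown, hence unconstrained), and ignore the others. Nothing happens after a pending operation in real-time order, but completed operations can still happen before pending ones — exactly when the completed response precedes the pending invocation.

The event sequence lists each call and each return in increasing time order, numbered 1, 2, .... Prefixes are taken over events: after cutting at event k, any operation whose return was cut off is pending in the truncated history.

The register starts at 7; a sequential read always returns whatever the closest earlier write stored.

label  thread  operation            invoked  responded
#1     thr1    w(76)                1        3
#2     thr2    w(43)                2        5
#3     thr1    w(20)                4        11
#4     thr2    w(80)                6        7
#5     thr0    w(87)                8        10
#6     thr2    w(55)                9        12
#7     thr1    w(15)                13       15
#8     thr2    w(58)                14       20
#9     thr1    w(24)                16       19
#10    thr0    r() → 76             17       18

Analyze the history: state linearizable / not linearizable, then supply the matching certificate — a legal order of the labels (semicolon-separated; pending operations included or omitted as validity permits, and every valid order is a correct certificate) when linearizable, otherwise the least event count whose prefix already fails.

cut after 17 events: linearizable; cut after 18 events (#10 responds, time 18): not linearizable
every one of the 18 real-time-consistent orders over 8 completed register ops fails the sequential spec
every completion of the 2 pending operations (#8, #9) was checked; none linearizes
for example #1, #2, #3, #4, #5, #6, #7, #10 (pending dropped) fails at step 8: #10 r() → 76 is not legal there
for example #1, #2, #3, #4, #6, #5, #7, #10 (pending dropped) fails at step 8: #10 r() → 76 is not legal there

not linearizable — minimal violating prefix: 18 events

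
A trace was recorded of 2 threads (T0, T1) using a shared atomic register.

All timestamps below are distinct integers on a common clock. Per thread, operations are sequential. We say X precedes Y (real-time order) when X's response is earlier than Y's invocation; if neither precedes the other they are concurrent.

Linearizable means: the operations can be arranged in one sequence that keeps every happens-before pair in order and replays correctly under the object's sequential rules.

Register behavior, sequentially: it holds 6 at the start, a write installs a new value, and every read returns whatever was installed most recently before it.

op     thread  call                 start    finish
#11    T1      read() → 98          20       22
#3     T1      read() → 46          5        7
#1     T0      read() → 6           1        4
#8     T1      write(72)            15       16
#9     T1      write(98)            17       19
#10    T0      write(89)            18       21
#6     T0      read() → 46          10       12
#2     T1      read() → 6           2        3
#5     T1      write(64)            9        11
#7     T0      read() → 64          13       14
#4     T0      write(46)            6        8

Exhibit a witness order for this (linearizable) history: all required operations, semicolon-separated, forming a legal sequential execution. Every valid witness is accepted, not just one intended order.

#1; #2; #4; #3; #6; #5; #7; #8; #9; #11; #10

step 1: #1 read() → 6 — value 6
step 2: #2 read() → 6 — value 6
step 3: #4 write(46) — value 46
step 4: #3 read() → 46 — value 46
step 5: #6 read() → 46 — value 46
step 6: #5 write(64) — value 64
step 7: #7 read() → 64 — value 64
step 8: #8 write(72) — value 72
step 9: #9 write(98) — value 98
step 10: #11 read() → 98 — value 98
step 11: #10 write(89) — value 89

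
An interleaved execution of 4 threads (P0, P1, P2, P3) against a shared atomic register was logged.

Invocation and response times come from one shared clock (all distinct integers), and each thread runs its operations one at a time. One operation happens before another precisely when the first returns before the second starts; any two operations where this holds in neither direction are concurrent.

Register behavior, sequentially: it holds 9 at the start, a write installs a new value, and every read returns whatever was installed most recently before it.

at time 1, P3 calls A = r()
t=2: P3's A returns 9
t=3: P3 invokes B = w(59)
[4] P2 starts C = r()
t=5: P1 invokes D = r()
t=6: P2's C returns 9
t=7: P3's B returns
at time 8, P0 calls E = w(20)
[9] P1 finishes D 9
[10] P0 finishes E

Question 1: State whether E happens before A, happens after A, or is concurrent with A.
after

E spans [8,10], A spans [1,2]
resp(A)=2 < inv(E)=8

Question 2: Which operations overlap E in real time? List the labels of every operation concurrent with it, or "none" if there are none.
D

concurrent with E ([8,10]): every op whose interval crosses 8..10
A [1,2]: before
B [3,7]: before
C [4,6]: before
D [5,9]: concurrent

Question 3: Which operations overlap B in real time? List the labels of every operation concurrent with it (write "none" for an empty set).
C, D

B runs from 3 to 7; window-overlapping ops are concurrent
A [1,2]: before
C [4,6]: concurrent
D [5,9]: concurrent
E [8,10]: after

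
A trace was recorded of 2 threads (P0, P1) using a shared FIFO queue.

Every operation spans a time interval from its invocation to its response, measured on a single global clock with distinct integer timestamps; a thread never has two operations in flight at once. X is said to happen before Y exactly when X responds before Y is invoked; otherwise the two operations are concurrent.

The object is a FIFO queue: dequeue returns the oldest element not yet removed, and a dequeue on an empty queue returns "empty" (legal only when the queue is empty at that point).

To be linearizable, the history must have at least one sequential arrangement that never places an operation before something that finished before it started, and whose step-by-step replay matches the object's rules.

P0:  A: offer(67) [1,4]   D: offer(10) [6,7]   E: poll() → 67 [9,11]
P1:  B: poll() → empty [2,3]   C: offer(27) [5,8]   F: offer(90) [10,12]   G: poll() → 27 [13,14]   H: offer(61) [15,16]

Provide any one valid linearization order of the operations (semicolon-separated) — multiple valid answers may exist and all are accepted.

step 1: B poll() → empty — queue <>
step 2: A offer(67) — queue <67>
step 3: C offer(27) — queue <67,27>
step 4: D offer(10) — queue <67,27,10>
step 5: E poll() → 67 — queue <27,10>
step 6: F offer(90) — queue <27,10,90>
step 7: G poll() → 27 — queue <10,90>
step 8: H offer(61) — queue <10,90,61>

B; A; C; D; E; F; G; H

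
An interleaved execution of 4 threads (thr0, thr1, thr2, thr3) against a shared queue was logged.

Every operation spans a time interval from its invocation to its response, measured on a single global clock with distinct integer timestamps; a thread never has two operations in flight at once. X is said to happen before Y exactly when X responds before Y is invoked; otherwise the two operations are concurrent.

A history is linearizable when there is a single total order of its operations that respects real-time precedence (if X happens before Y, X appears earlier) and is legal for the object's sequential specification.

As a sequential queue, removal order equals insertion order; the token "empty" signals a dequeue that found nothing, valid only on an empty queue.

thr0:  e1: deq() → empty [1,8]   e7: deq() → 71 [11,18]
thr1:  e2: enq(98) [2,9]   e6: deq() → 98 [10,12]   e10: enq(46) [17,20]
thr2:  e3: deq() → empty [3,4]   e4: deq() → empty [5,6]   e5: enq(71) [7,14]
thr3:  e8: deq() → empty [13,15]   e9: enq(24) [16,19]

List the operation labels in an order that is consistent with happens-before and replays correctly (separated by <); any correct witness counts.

e1 < e3 < e4 < e2 < e5 < e6 < e7 < e8 < e9 < e10

after step 1 (e1 deq() → empty): queue <>
after step 2 (e3 deq() → empty): queue <>
after step 3 (e4 deq() → empty): queue <>
after step 4 (e2 enq(98)): queue <98>
after step 5 (e5 enq(71)): queue <98,71>
after step 6 (e6 deq() → 98): queue <71>
after step 7 (e7 deq() → 71): queue <>
after step 8 (e8 deq() → empty): queue <>
after step 9 (e9 enq(24)): queue <24>
after step 10 (e10 enq(46)): queue <24,46>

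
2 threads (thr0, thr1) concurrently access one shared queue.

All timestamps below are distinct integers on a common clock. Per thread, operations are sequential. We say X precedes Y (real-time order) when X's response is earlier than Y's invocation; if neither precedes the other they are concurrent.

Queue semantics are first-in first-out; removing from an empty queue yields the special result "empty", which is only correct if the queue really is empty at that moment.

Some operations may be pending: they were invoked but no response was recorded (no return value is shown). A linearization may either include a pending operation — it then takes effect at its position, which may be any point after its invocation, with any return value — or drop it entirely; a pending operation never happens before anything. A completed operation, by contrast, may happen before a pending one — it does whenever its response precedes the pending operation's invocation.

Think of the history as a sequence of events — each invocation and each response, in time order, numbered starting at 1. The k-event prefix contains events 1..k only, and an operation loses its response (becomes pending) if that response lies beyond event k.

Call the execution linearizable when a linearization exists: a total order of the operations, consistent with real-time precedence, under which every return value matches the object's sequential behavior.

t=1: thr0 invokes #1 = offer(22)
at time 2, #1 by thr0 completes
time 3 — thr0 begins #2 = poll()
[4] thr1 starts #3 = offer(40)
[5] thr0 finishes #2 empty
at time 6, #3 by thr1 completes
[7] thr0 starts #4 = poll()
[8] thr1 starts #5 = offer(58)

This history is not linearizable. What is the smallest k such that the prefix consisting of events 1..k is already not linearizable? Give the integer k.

5

events 1..4 are linearizable; a witness order is #1:
1. #1 offer(22), leaving queue <22>
include event 5 — #2 responding at 5 — and every candidate order breaks
including or dropping the 1 pending operation (#3) in any combination fails
for example #1, #2 (pending dropped) fails at step 2: #2 poll() → empty is not legal there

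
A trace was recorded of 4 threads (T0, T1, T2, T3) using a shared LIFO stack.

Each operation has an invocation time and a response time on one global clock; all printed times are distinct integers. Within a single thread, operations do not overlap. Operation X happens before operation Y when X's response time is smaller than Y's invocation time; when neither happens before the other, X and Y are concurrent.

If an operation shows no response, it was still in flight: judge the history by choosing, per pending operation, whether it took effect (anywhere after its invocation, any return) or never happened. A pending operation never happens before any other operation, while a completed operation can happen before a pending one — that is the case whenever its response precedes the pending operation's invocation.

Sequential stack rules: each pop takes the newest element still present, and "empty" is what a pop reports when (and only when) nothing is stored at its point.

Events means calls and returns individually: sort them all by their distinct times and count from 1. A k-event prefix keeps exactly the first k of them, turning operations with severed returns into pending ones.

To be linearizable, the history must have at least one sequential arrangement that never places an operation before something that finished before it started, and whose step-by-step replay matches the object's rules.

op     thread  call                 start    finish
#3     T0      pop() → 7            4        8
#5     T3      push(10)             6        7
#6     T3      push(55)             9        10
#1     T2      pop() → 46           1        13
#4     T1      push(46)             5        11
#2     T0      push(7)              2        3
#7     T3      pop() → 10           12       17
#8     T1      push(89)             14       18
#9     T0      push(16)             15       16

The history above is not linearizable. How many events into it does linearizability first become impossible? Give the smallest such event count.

17

a valid linearization of events 1..16 exists, for instance #2, #3, #4, #1, #5, #6, #7, #8, #9:
1. #2 push(7), leaving stack <7>
2. #3 pop() → 7, leaving stack <>
3. #4 push(46), leaving stack <46>
4. #1 pop() → 46, leaving stack <>
5. #5 push(10), leaving stack <10>
6. #6 push(55), leaving stack <10,55>
7. #7 pop() (pending, included), leaving stack <10>
8. #8 push(89) (pending, included), leaving stack <10,89>
9. #9 push(16), leaving stack <10,89,16>
with event 17 included (#7 responding at time 17), all real-time-consistent orders fail
every completion of the 1 pending operation (#8) was checked; none linearizes
for example #1, #2, #3, #4, #5, #6, #7, #9 (pending dropped) fails at step 1: #1 pop() → 46 is not legal there
for example #1, #2, #3, #4, #5, #6, #9, #7 (pending dropped) fails at step 1: #1 pop() → 46 is not legal there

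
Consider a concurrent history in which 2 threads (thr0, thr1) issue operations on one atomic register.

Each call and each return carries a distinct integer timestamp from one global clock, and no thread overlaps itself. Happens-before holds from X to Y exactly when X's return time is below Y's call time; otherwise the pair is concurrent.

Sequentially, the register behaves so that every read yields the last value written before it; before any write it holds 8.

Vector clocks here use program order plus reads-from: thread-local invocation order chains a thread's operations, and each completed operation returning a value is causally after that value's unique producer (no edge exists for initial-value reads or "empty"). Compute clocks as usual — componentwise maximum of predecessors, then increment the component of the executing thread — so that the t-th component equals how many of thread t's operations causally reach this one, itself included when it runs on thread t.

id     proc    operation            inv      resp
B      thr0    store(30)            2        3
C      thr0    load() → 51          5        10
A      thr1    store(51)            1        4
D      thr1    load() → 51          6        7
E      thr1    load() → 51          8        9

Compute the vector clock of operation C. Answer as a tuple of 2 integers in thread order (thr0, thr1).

(2, 1)

A (invocation 1): nothing precedes it; thr1's component alone gives (0, 1)
B (invocation 2): nothing precedes it; thr0's component alone gives (1, 0)
D, invoked 6, takes VC(A)=(0, 1) under max, adds 1 for thr1 → (0, 2)
E, invoked 8, takes VC(A)=(0, 1), VC(D)=(0, 2) under max, adds 1 for thr1 → (0, 3)
C, invoked 5, takes VC(A)=(0, 1), VC(B)=(1, 0) under max, adds 1 for thr0 → (2, 1)
target: VC(C) = (2, 1)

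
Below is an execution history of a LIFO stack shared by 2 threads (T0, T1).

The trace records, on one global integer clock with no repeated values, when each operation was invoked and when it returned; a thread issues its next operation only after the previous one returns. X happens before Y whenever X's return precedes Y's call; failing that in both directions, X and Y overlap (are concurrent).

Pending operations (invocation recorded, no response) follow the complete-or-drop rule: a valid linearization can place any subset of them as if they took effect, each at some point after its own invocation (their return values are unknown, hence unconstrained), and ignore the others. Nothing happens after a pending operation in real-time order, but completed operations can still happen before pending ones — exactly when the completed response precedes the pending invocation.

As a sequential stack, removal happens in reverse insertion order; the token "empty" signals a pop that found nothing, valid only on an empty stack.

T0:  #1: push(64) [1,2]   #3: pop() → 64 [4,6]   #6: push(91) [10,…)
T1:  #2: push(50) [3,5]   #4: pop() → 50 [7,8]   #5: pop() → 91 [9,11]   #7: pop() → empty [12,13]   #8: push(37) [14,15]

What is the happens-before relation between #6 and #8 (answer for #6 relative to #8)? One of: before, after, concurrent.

concurrent

#6 spans [10,…), #8 spans [14,15]
the intervals overlap in both directions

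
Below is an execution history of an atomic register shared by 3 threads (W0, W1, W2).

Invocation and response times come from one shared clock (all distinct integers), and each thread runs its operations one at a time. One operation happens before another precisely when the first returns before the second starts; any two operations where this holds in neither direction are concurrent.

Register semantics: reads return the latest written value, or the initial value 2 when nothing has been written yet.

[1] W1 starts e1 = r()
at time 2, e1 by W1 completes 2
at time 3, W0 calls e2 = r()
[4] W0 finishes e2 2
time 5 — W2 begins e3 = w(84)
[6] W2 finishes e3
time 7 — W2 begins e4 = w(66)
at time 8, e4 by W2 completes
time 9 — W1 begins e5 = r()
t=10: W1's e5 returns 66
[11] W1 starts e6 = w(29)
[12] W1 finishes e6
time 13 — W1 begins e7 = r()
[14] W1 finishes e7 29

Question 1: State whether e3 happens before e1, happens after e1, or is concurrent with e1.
Answer: after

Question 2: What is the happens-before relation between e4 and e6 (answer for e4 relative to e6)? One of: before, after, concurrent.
Answer: before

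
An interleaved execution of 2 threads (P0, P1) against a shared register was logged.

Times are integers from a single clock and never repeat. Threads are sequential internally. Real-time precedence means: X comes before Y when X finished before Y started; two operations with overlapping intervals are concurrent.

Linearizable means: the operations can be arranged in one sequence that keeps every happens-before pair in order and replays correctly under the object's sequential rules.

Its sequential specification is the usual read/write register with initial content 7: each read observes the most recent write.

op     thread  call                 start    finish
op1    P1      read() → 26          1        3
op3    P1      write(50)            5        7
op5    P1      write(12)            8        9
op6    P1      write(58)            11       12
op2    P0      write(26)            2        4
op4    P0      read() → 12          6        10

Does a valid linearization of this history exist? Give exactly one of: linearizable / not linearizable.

a witness: op2, op1, op3, op5, op4, op6
step 1: op2 write(26) — value 26
step 2: op1 read() → 26 — value 26
step 3: op3 write(50) — value 50
step 4: op5 write(12) — value 12
step 5: op4 read() → 12 — value 12
step 6: op6 write(58) — value 58

linearizable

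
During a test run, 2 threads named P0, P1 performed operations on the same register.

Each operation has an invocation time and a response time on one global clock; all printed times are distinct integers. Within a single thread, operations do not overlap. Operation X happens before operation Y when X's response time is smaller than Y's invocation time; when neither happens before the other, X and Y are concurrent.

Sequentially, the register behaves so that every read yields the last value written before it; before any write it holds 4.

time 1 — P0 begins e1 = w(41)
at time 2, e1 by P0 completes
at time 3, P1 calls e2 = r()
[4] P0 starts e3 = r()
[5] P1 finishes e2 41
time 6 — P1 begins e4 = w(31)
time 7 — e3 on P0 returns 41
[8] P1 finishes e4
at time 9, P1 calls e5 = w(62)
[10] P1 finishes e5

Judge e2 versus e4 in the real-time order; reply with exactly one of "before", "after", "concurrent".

e2 spans [3,5], e4 spans [6,8]
resp(e2)=5 < inv(e4)=6

before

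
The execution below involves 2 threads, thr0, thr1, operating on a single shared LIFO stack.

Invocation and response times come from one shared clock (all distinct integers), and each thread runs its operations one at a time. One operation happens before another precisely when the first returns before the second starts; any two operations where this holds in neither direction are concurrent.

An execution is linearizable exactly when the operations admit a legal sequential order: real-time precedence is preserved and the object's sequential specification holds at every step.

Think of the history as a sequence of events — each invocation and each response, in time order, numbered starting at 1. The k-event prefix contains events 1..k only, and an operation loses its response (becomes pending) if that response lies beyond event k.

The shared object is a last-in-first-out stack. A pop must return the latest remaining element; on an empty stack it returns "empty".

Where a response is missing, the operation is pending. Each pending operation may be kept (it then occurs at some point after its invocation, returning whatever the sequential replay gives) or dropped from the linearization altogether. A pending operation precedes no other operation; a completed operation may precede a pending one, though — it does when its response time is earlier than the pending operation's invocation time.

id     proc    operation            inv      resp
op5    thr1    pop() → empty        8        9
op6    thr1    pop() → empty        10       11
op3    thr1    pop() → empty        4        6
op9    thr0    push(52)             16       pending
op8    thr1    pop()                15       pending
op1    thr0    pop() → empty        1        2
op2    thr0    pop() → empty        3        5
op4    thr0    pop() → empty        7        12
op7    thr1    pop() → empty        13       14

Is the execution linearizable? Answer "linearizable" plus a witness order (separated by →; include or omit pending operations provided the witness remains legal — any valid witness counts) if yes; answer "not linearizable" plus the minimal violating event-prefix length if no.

linearizable — witness: op1 → op2 → op3 → op4 → op5 → op6 → op7

after step 1 (op1 pop() → empty): stack <>
after step 2 (op2 pop() → empty): stack <>
after step 3 (op3 pop() → empty): stack <>
after step 4 (op4 pop() → empty): stack <>
after step 5 (op5 pop() → empty): stack <>
after step 6 (op6 pop() → empty): stack <>
after step 7 (op7 pop() → empty): stack <>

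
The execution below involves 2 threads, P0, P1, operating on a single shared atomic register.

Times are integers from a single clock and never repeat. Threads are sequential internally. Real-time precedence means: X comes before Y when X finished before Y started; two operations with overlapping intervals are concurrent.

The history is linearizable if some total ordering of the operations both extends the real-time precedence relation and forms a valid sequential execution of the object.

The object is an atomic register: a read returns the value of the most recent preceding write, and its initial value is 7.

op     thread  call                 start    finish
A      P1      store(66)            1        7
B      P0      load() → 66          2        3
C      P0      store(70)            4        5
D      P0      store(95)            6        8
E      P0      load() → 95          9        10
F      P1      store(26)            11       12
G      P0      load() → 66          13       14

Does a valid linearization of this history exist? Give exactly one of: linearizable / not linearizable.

events 1..13 are fine; event 14 — the response of G at time 14 — makes the prefix non-linearizable
no legal order exists: 4 real-time-consistent candidates over 7 completed atomic register operations, all rejected
for example A, B, C, D, E, F, G fails at step 7: G load() → 66 is not legal there
for example B, A, C, D, E, F, G fails at step 1: B load() → 66 is not legal there

not linearizable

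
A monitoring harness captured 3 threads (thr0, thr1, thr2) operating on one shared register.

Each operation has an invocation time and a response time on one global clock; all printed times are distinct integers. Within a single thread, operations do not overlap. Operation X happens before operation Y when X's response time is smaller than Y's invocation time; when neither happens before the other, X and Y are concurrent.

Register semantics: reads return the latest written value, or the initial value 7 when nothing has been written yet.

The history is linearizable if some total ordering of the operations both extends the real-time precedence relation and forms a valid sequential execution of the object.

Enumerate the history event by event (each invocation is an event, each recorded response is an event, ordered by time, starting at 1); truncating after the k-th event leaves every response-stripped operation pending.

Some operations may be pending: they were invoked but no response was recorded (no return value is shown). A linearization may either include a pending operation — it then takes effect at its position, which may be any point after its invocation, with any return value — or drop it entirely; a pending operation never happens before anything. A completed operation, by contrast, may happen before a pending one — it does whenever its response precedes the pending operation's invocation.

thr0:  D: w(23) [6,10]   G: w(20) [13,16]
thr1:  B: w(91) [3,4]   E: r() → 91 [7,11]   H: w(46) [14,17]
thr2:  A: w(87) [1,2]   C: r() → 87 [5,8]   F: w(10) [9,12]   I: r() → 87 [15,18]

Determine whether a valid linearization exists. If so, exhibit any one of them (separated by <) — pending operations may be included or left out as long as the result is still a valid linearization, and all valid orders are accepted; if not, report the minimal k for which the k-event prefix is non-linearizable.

prefix check: 1..7 passes, 1..8 fails once C's time-8 response joins
one real-time candidate order over the 3 completed operations — the register replay rejects it
every completion of the 2 pending operations (D, E) was checked; none linearizes
take A, B, C (pending dropped): step 3 already fails, because C r() → 87 cannot occur there

not linearizable — minimal violating prefix: 8 events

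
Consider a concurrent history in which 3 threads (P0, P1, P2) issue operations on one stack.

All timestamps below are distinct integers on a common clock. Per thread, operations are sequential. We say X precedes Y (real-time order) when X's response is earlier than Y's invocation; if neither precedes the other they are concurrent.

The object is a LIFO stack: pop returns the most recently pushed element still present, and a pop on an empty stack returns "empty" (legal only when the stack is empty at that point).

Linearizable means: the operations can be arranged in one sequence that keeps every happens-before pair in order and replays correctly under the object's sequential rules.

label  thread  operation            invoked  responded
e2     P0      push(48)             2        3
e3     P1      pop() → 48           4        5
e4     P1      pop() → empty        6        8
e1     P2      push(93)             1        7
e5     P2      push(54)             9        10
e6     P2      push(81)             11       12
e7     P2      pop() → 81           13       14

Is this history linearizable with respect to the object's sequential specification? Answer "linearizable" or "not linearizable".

a witness: e2, e3, e4, e1, e5, e6, e7
step 1: e2 push(48) — stack <48>
step 2: e3 pop() → 48 — stack <>
step 3: e4 pop() → empty — stack <>
step 4: e1 push(93) — stack <93>
step 5: e5 push(54) — stack <93,54>
step 6: e6 push(81) — stack <93,54,81>
step 7: e7 pop() → 81 — stack <93,54>

linearizable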